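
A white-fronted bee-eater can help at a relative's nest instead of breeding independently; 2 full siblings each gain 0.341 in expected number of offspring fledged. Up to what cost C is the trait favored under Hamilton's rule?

r to a full sibling = 1/2 (full sibs share both parents — two paths of length 2: r = 2·(1/2)^2 = 1/2).
Hamilton's rule: n·r·B > C, so the trait is favored while C < n·r·B = 2·0.5·0.341 = 0.341.

0.341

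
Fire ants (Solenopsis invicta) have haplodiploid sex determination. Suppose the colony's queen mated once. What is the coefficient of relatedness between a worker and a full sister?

Haplodiploid full sisters inherit their father's entire haploid genome identically (contributing 1/2) and on average half of their mother's contribution (1/2 · 1/2 = 1/4); r = 1/2 + 1/4 = 3/4.

0.75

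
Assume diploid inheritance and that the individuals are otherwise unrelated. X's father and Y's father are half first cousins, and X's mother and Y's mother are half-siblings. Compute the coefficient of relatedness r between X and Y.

With two independent routes of shared ancestry, r is the sum of the two contributions.
X and Y are related in two ways: half second cousins through their fathers (r = 1/64) and half first cousins through their mothers (r = 1/16).
r = 1/64 + 1/16 = 5/64 = 0.078125.

0.078125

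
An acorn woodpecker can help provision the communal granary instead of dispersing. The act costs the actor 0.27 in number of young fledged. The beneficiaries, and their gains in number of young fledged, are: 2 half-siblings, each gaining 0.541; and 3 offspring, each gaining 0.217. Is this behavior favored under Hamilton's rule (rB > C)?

Yes

Hamilton's rule: the trait is favored when the sum of r·B over every recipient exceeds the actor's cost C.
r to a half-sibling = 0.25 (half-sibs share one parent — one path of length 2: r = (1/2)^2 = 1/4).
r to an offspring = 0.5 (one parent–offspring link: r = (1/2)^1 = 1/2).
Summing one r·B term per recipient: 2·0.25·0.541 + 3·0.5·0.217 = 0.596.
0.596 > 0.27: the indirect benefit exceeds the cost.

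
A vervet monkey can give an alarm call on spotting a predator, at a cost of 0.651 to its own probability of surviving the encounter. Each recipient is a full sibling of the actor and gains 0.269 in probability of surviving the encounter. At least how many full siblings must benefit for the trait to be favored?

r to a full sibling = 0.5 (full sibs share both parents — two paths of length 2: r = 2·(1/2)^2 = 1/2).
Hamilton's rule: n·r·B > C  ⇒  n > C/(r·B) = 0.651/(0.5·0.269) = 4.84.
The smallest integer exceeding 4.84 is 5.

5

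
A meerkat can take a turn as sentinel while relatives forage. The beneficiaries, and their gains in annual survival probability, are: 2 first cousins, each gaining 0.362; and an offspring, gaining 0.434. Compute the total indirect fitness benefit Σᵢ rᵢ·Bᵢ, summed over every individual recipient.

r to a first cousin = 0.125 (first cousins share one grandparent pair — two paths of length 4: r = 2·(1/2)^4 = 1/8).
r to an offspring = 1/2 (one parent–offspring link: r = (1/2)^1 = 1/2).
Summing one r·B term per recipient: 2·0.125·0.362 + 1·0.5·0.434 = 0.3075.

0.3075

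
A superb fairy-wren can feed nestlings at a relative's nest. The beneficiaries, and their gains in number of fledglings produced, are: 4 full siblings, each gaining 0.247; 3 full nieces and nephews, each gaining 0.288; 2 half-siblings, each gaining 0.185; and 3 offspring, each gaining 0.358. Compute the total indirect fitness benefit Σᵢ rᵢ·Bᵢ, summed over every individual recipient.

1.3395

r to a full sibling = 0.5 (full sibs share both parents — two paths of length 2: r = 2·(1/2)^2 = 1/2).
r to a full niece or nephew = 1/4 (full aunt/uncle↔niece/nephew: two paths of length 3 through the shared grandparent pair: r = 2·(1/2)^3 = 1/4).
r to a half-sibling = 0.25 (half-sibs share one parent — one path of length 2: r = (1/2)^2 = 1/4).
r to an offspring = 1/2 (one parent–offspring link: r = (1/2)^1 = 1/2).
Summing one r·B term per recipient: 4·0.5·0.247 + 3·0.25·0.288 + 2·0.25·0.185 + 3·0.5·0.358 = 1.3395.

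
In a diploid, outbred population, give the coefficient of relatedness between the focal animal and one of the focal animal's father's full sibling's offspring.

0.125

Each parent–offspring link contributes a factor of 1/2, and independent paths through distinct common ancestors add.
First cousins share one grandparent pair — two paths of length 4: r = 2·(1/2)^4 = 1/8.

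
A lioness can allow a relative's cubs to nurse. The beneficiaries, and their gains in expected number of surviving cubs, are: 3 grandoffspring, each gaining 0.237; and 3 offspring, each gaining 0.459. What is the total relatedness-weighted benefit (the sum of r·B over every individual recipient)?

0.86625

r to a grandoffspring = 0.25 (two parent–offspring links: r = (1/2)^2 = 1/4).
r to an offspring = 1/2 (one parent–offspring link: r = (1/2)^1 = 1/2).
Summing one r·B term per recipient: 3·0.25·0.237 + 3·0.5·0.459 = 0.86625.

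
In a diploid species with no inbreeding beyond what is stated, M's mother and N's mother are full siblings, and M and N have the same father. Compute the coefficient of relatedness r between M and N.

0.375

Wright's path rule: contributions from independent ancestry routes add.
M and N are related in two ways: first cousins through their mothers (r = 1/8) and half-sibs through their shared father (r = 1/4).
r = 1/8 + 1/4 = 3/8 = 0.375.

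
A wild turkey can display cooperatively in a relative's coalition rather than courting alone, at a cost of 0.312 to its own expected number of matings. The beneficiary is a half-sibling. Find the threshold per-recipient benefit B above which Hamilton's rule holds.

1.248

r to a half-sibling = 1/4 (half-sibs share one parent — one path of length 2: r = (1/2)^2 = 1/4).
Hamilton's rule with n recipients of equal r: n·r·B > C, so B > C/(n·r) = 0.312/(1·0.25) = 1.248.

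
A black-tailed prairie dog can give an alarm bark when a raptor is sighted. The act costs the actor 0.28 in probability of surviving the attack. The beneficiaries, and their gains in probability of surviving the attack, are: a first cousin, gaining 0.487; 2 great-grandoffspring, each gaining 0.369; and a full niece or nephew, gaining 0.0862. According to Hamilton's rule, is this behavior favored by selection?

Hamilton's rule: the trait is favored when the sum of r·B over every recipient exceeds the actor's cost C.
r to a first cousin = 1/8 (first cousins share one grandparent pair — two paths of length 4: r = 2·(1/2)^4 = 1/8).
r to a great-grandoffspring = 0.125 (three parent–offspring links: r = (1/2)^3 = 1/8).
r to a full niece or nephew = 0.25 (full aunt/uncle↔niece/nephew: two paths of length 3 through the shared grandparent pair: r = 2·(1/2)^3 = 1/4).
Summing one r·B term per recipient: 1·0.125·0.487 + 2·0.125·0.369 + 1·0.25·0.0862 = 0.174675.
0.174675 < 0.28: the indirect benefit is less than the cost.

No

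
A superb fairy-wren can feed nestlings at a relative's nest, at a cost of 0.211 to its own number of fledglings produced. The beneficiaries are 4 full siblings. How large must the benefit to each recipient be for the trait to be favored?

0.1055

r to a full sibling = 1/2 (full sibs share both parents — two paths of length 2: r = 2·(1/2)^2 = 1/2).
Hamilton's rule with n recipients of equal r: n·r·B > C, so B > C/(n·r) = 0.211/(4·0.5) = 0.1055.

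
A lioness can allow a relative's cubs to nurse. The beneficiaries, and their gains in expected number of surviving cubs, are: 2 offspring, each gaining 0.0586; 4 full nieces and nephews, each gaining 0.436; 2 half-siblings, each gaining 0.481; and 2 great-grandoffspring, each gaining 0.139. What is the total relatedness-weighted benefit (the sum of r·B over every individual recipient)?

0.76985

r to an offspring = 1/2 (one parent–offspring link: r = (1/2)^1 = 1/2).
r to a full niece or nephew = 1/4 (full aunt/uncle↔niece/nephew: two paths of length 3 through the shared grandparent pair: r = 2·(1/2)^3 = 1/4).
r to a half-sibling = 0.25 (half-sibs share one parent — one path of length 2: r = (1/2)^2 = 1/4).
r to a great-grandoffspring = 1/8 (three parent–offspring links: r = (1/2)^3 = 1/8).
Summing one r·B term per recipient: 2·0.5·0.0586 + 4·0.25·0.436 + 2·0.25·0.481 + 2·0.125·0.139 = 0.76985.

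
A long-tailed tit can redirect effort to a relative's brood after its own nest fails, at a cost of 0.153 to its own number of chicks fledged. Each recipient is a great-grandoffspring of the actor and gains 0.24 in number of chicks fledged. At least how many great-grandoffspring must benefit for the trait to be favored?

r to a great-grandoffspring = 1/8 (three parent–offspring links: r = (1/2)^3 = 1/8).
Hamilton's rule: n·r·B > C  ⇒  n > C/(r·B) = 0.153/(0.125·0.24) = 5.1.
The smallest integer exceeding 5.1 is 6.

6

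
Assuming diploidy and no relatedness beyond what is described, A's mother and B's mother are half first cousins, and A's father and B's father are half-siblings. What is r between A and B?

Wright's path rule: contributions from independent ancestry routes add.
A and B are related in two ways: half second cousins through their mothers (r = 1/64) and half first cousins through their fathers (r = 1/16).
r = 1/64 + 1/16 = 0.078125.

0.078125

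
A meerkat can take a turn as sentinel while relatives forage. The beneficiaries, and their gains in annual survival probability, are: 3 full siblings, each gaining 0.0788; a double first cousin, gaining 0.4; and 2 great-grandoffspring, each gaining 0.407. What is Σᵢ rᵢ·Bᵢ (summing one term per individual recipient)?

r to a full sibling = 1/2 (full sibs share both parents — two paths of length 2: r = 2·(1/2)^2 = 1/2).
r to a double first cousin = 1/4 (double first cousins share both grandparent pairs — four paths of length 4: r = 4·(1/2)^4 = 1/4).
r to a great-grandoffspring = 0.125 (three parent–offspring links: r = (1/2)^3 = 1/8).
Summing one r·B term per recipient: 3·0.5·0.0788 + 1·0.25·0.4 + 2·0.125·0.407 = 0.31995.

0.31995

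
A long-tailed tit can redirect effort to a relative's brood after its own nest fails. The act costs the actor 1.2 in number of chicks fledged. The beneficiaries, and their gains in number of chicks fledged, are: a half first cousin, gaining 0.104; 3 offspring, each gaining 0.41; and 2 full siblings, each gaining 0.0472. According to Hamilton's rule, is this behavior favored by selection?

No

Hamilton's rule: the trait is favored when the sum of r·B over every recipient exceeds the actor's cost C.
r to a half first cousin = 0.0625 (half first cousins share one grandparent — one path of length 4: r = (1/2)^4 = 1/16).
r to an offspring = 0.5 (one parent–offspring link: r = (1/2)^1 = 1/2).
r to a full sibling = 0.5 (full sibs share both parents — two paths of length 2: r = 2·(1/2)^2 = 1/2).
Summing one r·B term per recipient: 1·0.0625·0.104 + 3·0.5·0.41 + 2·0.5·0.0472 = 0.6687.
0.6687 < 1.2: the indirect benefit is less than the cost.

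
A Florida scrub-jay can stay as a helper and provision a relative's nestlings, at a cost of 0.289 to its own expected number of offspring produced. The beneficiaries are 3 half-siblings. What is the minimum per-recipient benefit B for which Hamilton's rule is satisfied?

0.3853

r to a half-sibling = 1/4 (half-sibs share one parent — one path of length 2: r = (1/2)^2 = 1/4).
Hamilton's rule with n recipients of equal r: n·r·B > C, so B > C/(n·r) = 0.289/(3·0.25) = 0.3853.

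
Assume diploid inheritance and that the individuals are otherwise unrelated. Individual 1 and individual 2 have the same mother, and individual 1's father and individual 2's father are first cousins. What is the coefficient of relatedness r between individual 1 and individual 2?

0.28125

Relatedness sums over independent paths through distinct common ancestors.
Individual 1 and individual 2 are related in two ways: half-sibs through their shared mother (r = 1/4) and second cousins through their fathers (r = 1/32).
r = 1/4 + 1/32 = 9/32 = 0.28125.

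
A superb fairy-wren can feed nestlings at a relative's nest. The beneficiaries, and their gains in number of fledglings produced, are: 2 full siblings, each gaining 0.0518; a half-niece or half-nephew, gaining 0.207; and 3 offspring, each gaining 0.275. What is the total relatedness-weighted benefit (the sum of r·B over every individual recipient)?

0.490175

r to a full sibling = 1/2 (full sibs share both parents — two paths of length 2: r = 2·(1/2)^2 = 1/2).
r to a half-niece or half-nephew = 1/8 (half-aunt/uncle↔niece/nephew: one path of length 3: r = (1/2)^3 = 1/8).
r to an offspring = 1/2 (one parent–offspring link: r = (1/2)^1 = 1/2).
Summing one r·B term per recipient: 2·0.5·0.0518 + 1·0.125·0.207 + 3·0.5·0.275 = 0.490175.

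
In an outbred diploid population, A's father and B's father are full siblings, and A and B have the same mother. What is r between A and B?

0.375

With two independent routes of shared ancestry, r is the sum of the two contributions.
A and B are related in two ways: first cousins through their fathers (r = 1/8) and half-sibs through their shared mother (r = 1/4).
r = 1/8 + 1/4 = 0.375.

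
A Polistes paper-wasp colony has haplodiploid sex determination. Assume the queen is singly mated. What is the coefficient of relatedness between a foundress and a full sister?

Haplodiploid full sisters inherit their father's entire haploid genome identically (contributing 1/2) and on average half of their mother's contribution (1/2 · 1/2 = 1/4); r = 1/2 + 1/4 = 3/4.

0.75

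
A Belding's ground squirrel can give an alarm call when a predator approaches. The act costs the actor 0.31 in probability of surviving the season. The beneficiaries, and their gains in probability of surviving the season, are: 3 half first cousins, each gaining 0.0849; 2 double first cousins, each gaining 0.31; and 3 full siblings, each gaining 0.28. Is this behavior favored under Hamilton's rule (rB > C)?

Yes

Hamilton's rule: the trait is favored when the sum of r·B over every recipient exceeds the actor's cost C.
r to a half first cousin = 1/16 (half first cousins share one grandparent — one path of length 4: r = (1/2)^4 = 1/16).
r to a double first cousin = 1/4 (double first cousins share both grandparent pairs — four paths of length 4: r = 4·(1/2)^4 = 1/4).
r to a full sibling = 1/2 (full sibs share both parents — two paths of length 2: r = 2·(1/2)^2 = 1/2).
Summing one r·B term per recipient: 3·0.0625·0.0849 + 2·0.25·0.31 + 3·0.5·0.28 = 0.59091875.
0.59091875 > 0.31: the indirect benefit exceeds the cost.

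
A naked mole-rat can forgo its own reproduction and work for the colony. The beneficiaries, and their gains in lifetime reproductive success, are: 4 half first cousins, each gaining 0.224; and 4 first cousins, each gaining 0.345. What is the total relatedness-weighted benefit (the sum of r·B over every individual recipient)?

r to a half first cousin = 0.0625 (half first cousins share one grandparent — one path of length 4: r = (1/2)^4 = 1/16).
r to a first cousin = 0.125 (first cousins share one grandparent pair — two paths of length 4: r = 2·(1/2)^4 = 1/8).
Summing one r·B term per recipient: 4·0.0625·0.224 + 4·0.125·0.345 = 0.2285.

0.2285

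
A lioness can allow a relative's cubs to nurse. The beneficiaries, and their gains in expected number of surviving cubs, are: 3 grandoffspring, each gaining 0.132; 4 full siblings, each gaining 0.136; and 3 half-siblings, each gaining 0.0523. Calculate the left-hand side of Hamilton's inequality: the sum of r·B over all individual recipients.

r to a grandoffspring = 1/4 (two parent–offspring links: r = (1/2)^2 = 1/4).
r to a full sibling = 0.5 (full sibs share both parents — two paths of length 2: r = 2·(1/2)^2 = 1/2).
r to a half-sibling = 1/4 (half-sibs share one parent — one path of length 2: r = (1/2)^2 = 1/4).
Summing one r·B term per recipient: 3·0.25·0.132 + 4·0.5·0.136 + 3·0.25·0.0523 = 0.410225.

0.410225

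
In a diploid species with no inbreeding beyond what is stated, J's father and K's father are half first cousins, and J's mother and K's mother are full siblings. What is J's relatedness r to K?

Independent pedigree routes through distinct common ancestors add.
J and K are related in two ways: half second cousins through their fathers (r = 1/64) and first cousins through their mothers (r = 1/8).
r = 1/64 + 1/8 = 0.140625.

0.140625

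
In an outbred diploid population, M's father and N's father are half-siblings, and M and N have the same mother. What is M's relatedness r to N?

Wright's path rule: contributions from independent ancestry routes add.
M and N are related in two ways: half first cousins through their fathers (r = 1/16) and half-sibs through their shared mother (r = 1/4).
r = 1/16 + 1/4 = 5/16 = 0.3125.

0.3125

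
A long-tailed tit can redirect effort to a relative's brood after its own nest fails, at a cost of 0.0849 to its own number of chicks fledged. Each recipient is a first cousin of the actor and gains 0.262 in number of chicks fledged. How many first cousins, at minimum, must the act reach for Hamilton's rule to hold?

r to a first cousin = 0.125 (first cousins share one grandparent pair — two paths of length 4: r = 2·(1/2)^4 = 1/8).
Hamilton's rule: n·r·B > C  ⇒  n > C/(r·B) = 0.0849/(0.125·0.262) = 2.592.
The smallest integer exceeding 2.592 is 3.

3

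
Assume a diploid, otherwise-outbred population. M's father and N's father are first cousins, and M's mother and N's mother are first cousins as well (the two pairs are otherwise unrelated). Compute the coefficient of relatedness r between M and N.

Wright's path rule: contributions from independent ancestry routes add.
M and N are related in two ways: second cousins through their fathers (r = 1/32) and second cousins through their mothers (r = 1/32).
r = 1/32 + 1/32 = 0.0625.

0.0625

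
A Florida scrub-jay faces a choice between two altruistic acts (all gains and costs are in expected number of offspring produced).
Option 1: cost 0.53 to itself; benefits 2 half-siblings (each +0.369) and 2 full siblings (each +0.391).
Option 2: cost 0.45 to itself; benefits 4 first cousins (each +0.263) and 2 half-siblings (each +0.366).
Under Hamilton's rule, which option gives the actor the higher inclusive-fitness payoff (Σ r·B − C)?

Option 1: r to a half-sibling = 0.25.
Option 1: r to a full sibling = 0.5.
Option 1: Σ r·B − C = (2·0.25·0.369 + 2·0.5·0.391) − 0.53 = 0.0455.
Option 2: r to a first cousin = 0.125.
Option 2: r to a half-sibling = 0.25.
Option 2: Σ r·B − C = (4·0.125·0.263 + 2·0.25·0.366) − 0.45 = -0.1355.
Option 1 has the higher net inclusive-fitness payoff.

Option 1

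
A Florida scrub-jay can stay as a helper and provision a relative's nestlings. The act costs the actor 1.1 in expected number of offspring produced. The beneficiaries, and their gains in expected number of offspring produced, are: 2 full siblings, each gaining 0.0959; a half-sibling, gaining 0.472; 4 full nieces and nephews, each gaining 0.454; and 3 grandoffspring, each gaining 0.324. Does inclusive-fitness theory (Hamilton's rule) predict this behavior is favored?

No

Hamilton's rule: the trait is favored when the sum of r·B over every recipient exceeds the actor's cost C.
r to a full sibling = 1/2 (full sibs share both parents — two paths of length 2: r = 2·(1/2)^2 = 1/2).
r to a half-sibling = 0.25 (half-sibs share one parent — one path of length 2: r = (1/2)^2 = 1/4).
r to a full niece or nephew = 0.25 (full aunt/uncle↔niece/nephew: two paths of length 3 through the shared grandparent pair: r = 2·(1/2)^3 = 1/4).
r to a grandoffspring = 0.25 (two parent–offspring links: r = (1/2)^2 = 1/4).
Summing one r·B term per recipient: 2·0.5·0.0959 + 1·0.25·0.472 + 4·0.25·0.454 + 3·0.25·0.324 = 0.9109.
0.9109 < 1.1: the indirect benefit is less than the cost.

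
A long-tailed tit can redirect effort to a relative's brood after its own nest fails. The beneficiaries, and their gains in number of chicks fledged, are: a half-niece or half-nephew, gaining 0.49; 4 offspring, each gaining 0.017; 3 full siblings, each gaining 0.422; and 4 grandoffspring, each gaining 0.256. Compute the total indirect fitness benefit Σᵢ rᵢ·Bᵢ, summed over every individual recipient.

r to a half-niece or half-nephew = 0.125 (half-aunt/uncle↔niece/nephew: one path of length 3: r = (1/2)^3 = 1/8).
r to an offspring = 1/2 (one parent–offspring link: r = (1/2)^1 = 1/2).
r to a full sibling = 0.5 (full sibs share both parents — two paths of length 2: r = 2·(1/2)^2 = 1/2).
r to a grandoffspring = 0.25 (two parent–offspring links: r = (1/2)^2 = 1/4).
Summing one r·B term per recipient: 1·0.125·0.49 + 4·0.5·0.017 + 3·0.5·0.422 + 4·0.25·0.256 = 0.98425.

0.98425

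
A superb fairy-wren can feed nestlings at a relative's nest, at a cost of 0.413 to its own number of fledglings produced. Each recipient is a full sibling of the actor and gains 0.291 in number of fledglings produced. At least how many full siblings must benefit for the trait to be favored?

r to a full sibling = 0.5 (full sibs share both parents — two paths of length 2: r = 2·(1/2)^2 = 1/2).
Hamilton's rule: n·r·B > C  ⇒  n > C/(r·B) = 0.413/(0.5·0.291) = 2.838.
The smallest integer exceeding 2.838 is 3.

3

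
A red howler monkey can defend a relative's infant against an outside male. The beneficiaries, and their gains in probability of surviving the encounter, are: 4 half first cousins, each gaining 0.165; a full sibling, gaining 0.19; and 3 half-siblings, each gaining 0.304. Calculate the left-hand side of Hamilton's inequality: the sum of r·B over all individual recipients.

r to a half first cousin = 1/16 (half first cousins share one grandparent — one path of length 4: r = (1/2)^4 = 1/16).
r to a full sibling = 0.5 (full sibs share both parents — two paths of length 2: r = 2·(1/2)^2 = 1/2).
r to a half-sibling = 1/4 (half-sibs share one parent — one path of length 2: r = (1/2)^2 = 1/4).
Summing one r·B term per recipient: 4·0.0625·0.165 + 1·0.5·0.19 + 3·0.25·0.304 = 0.36425.

0.36425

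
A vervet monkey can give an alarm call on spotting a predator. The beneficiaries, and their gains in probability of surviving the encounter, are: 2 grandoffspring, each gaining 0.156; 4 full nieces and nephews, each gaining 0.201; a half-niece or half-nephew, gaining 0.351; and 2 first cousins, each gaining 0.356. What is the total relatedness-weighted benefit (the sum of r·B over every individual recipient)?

0.411875

r to a grandoffspring = 1/4 (two parent–offspring links: r = (1/2)^2 = 1/4).
r to a full niece or nephew = 1/4 (full aunt/uncle↔niece/nephew: two paths of length 3 through the shared grandparent pair: r = 2·(1/2)^3 = 1/4).
r to a half-niece or half-nephew = 1/8 (half-aunt/uncle↔niece/nephew: one path of length 3: r = (1/2)^3 = 1/8).
r to a first cousin = 1/8 (first cousins share one grandparent pair — two paths of length 4: r = 2·(1/2)^4 = 1/8).
Summing one r·B term per recipient: 2·0.25·0.156 + 4·0.25·0.201 + 1·0.125·0.351 + 2·0.125·0.356 = 0.411875.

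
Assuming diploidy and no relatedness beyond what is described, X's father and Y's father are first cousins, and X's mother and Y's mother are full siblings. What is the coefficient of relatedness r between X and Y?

0.15625

With two independent routes of shared ancestry, r is the sum of the two contributions.
X and Y are related in two ways: second cousins through their fathers (r = 1/32) and first cousins through their mothers (r = 1/8).
r = 1/32 + 1/8 = 0.15625.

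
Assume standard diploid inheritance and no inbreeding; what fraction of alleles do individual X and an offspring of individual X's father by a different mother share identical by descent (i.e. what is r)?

0.25

Each parent–offspring link contributes a factor of 1/2, and independent paths through distinct common ancestors add.
Half-sibs share one parent — one path of length 2: r = (1/2)^2 = 1/4.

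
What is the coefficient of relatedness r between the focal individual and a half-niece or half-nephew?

0.125

Half-aunt/uncle↔niece/nephew: one path of length 3: r = (1/2)^3 = 1/8.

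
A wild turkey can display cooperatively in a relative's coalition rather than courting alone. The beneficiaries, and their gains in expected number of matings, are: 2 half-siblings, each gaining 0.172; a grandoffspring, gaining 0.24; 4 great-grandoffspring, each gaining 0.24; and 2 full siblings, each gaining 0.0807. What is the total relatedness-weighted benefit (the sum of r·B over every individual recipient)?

0.3467

r to a half-sibling = 0.25 (half-sibs share one parent — one path of length 2: r = (1/2)^2 = 1/4).
r to a grandoffspring = 1/4 (two parent–offspring links: r = (1/2)^2 = 1/4).
r to a great-grandoffspring = 1/8 (three parent–offspring links: r = (1/2)^3 = 1/8).
r to a full sibling = 0.5 (full sibs share both parents — two paths of length 2: r = 2·(1/2)^2 = 1/2).
Summing one r·B term per recipient: 2·0.25·0.172 + 1·0.25·0.24 + 4·0.125·0.24 + 2·0.5·0.0807 = 0.3467.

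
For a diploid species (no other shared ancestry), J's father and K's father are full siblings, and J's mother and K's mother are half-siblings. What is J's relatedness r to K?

0.1875

With two independent routes of shared ancestry, r is the sum of the two contributions.
J and K are related in two ways: first cousins through their fathers (r = 1/8) and half first cousins through their mothers (r = 1/16).
r = 1/8 + 1/16 = 3/16 = 0.1875.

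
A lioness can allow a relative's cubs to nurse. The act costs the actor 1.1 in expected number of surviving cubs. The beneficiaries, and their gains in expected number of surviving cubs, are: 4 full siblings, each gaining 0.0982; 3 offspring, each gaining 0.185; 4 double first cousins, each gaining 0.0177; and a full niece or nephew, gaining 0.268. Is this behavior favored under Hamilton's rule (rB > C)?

No

Hamilton's rule: the trait is favored when the sum of r·B over every recipient exceeds the actor's cost C.
r to a full sibling = 1/2 (full sibs share both parents — two paths of length 2: r = 2·(1/2)^2 = 1/2).
r to an offspring = 1/2 (one parent–offspring link: r = (1/2)^1 = 1/2).
r to a double first cousin = 0.25 (double first cousins share both grandparent pairs — four paths of length 4: r = 4·(1/2)^4 = 1/4).
r to a full niece or nephew = 1/4 (full aunt/uncle↔niece/nephew: two paths of length 3 through the shared grandparent pair: r = 2·(1/2)^3 = 1/4).
Summing one r·B term per recipient: 4·0.5·0.0982 + 3·0.5·0.185 + 4·0.25·0.0177 + 1·0.25·0.268 = 0.5586.
0.5586 < 1.1: the indirect benefit is less than the cost.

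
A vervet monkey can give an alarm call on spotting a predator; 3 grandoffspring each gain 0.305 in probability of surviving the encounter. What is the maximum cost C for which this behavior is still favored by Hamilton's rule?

0.22875

r to a grandoffspring = 0.25 (two parent–offspring links: r = (1/2)^2 = 1/4).
Hamilton's rule: n·r·B > C, so the trait is favored while C < n·r·B = 3·0.25·0.305 = 0.22875.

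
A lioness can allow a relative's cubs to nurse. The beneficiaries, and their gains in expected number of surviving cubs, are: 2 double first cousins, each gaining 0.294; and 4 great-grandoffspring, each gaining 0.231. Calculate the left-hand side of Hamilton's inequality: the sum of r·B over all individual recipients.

0.2625

r to a double first cousin = 0.25 (double first cousins share both grandparent pairs — four paths of length 4: r = 4·(1/2)^4 = 1/4).
r to a great-grandoffspring = 1/8 (three parent–offspring links: r = (1/2)^3 = 1/8).
Summing one r·B term per recipient: 2·0.25·0.294 + 4·0.125·0.231 = 0.2625.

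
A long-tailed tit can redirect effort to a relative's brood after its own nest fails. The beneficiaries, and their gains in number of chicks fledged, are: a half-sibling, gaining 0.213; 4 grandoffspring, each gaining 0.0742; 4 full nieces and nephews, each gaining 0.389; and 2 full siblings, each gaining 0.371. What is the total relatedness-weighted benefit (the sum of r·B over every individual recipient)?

0.88745

r to a half-sibling = 1/4 (half-sibs share one parent — one path of length 2: r = (1/2)^2 = 1/4).
r to a grandoffspring = 0.25 (two parent–offspring links: r = (1/2)^2 = 1/4).
r to a full niece or nephew = 0.25 (full aunt/uncle↔niece/nephew: two paths of length 3 through the shared grandparent pair: r = 2·(1/2)^3 = 1/4).
r to a full sibling = 1/2 (full sibs share both parents — two paths of length 2: r = 2·(1/2)^2 = 1/2).
Summing one r·B term per recipient: 1·0.25·0.213 + 4·0.25·0.0742 + 4·0.25·0.389 + 2·0.5·0.371 = 0.88745.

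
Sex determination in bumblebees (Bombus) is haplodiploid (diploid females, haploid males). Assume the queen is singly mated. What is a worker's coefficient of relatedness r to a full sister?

0.75

Haplodiploid full sisters inherit their father's entire haploid genome identically (contributing 1/2) and on average half of their mother's contribution (1/2 · 1/2 = 1/4); r = 1/2 + 1/4 = 3/4.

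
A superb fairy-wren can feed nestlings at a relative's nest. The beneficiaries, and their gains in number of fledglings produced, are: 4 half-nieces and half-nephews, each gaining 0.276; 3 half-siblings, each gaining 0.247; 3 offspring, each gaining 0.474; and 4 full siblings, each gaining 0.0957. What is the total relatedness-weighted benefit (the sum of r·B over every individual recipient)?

r to a half-niece or half-nephew = 1/8 (half-aunt/uncle↔niece/nephew: one path of length 3: r = (1/2)^3 = 1/8).
r to a half-sibling = 1/4 (half-sibs share one parent — one path of length 2: r = (1/2)^2 = 1/4).
r to an offspring = 0.5 (one parent–offspring link: r = (1/2)^1 = 1/2).
r to a full sibling = 0.5 (full sibs share both parents — two paths of length 2: r = 2·(1/2)^2 = 1/2).
Summing one r·B term per recipient: 4·0.125·0.276 + 3·0.25·0.247 + 3·0.5·0.474 + 4·0.5·0.0957 = 1.22565.

1.22565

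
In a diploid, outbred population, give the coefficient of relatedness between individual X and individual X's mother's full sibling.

Each parent–offspring link contributes a factor of 1/2, and independent paths through distinct common ancestors add.
Full aunt/uncle↔niece/nephew: two paths of length 3 through the shared grandparent pair: r = 2·(1/2)^3 = 1/4.

0.25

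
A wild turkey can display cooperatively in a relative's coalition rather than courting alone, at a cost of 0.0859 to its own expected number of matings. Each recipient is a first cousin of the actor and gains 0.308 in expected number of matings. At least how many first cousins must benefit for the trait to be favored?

3

r to a first cousin = 1/8 (first cousins share one grandparent pair — two paths of length 4: r = 2·(1/2)^4 = 1/8).
Hamilton's rule: n·r·B > C  ⇒  n > C/(r·B) = 0.0859/(0.125·0.308) = 2.231.
The smallest integer exceeding 2.231 is 3.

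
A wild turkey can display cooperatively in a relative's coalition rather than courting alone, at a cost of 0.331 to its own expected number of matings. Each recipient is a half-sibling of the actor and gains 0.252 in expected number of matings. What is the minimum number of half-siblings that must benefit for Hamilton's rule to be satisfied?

r to a half-sibling = 0.25 (half-sibs share one parent — one path of length 2: r = (1/2)^2 = 1/4).
Hamilton's rule: n·r·B > C  ⇒  n > C/(r·B) = 0.331/(0.25·0.252) = 5.254.
The smallest integer exceeding 5.254 is 6.

6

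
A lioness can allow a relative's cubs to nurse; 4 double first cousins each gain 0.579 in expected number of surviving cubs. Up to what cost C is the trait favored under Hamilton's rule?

0.579

r to a double first cousin = 0.25 (double first cousins share both grandparent pairs — four paths of length 4: r = 4·(1/2)^4 = 1/4).
Hamilton's rule: n·r·B > C, so the trait is favored while C < n·r·B = 4·0.25·0.579 = 0.579.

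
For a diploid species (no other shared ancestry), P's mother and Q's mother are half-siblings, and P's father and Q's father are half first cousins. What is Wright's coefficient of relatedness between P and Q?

Relatedness sums over independent paths through distinct common ancestors.
P and Q are related in two ways: half first cousins through their mothers (r = 1/16) and half second cousins through their fathers (r = 1/64).
r = 1/16 + 1/64 = 0.078125.

0.078125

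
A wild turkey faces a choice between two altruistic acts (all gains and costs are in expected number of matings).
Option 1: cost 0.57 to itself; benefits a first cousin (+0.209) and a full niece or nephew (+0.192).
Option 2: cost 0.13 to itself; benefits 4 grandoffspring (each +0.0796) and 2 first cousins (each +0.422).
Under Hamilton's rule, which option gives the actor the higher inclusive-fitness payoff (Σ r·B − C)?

Option 2

Option 1: r to a first cousin = 0.125.
Option 1: r to a full niece or nephew = 0.25.
Option 1: Σ r·B − C = (1·0.125·0.209 + 1·0.25·0.192) − 0.57 = -0.495875.
Option 2: r to a grandoffspring = 0.25.
Option 2: r to a first cousin = 0.125.
Option 2: Σ r·B − C = (4·0.25·0.0796 + 2·0.125·0.422) − 0.13 = 0.0551.
Option 2 has the higher net inclusive-fitness payoff.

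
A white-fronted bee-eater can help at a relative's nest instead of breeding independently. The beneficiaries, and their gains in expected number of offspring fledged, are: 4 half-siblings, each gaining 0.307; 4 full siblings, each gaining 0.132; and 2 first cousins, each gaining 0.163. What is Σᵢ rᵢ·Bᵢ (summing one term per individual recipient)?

r to a half-sibling = 1/4 (half-sibs share one parent — one path of length 2: r = (1/2)^2 = 1/4).
r to a full sibling = 1/2 (full sibs share both parents — two paths of length 2: r = 2·(1/2)^2 = 1/2).
r to a first cousin = 0.125 (first cousins share one grandparent pair — two paths of length 4: r = 2·(1/2)^4 = 1/8).
Summing one r·B term per recipient: 4·0.25·0.307 + 4·0.5·0.132 + 2·0.125·0.163 = 0.61175.

0.61175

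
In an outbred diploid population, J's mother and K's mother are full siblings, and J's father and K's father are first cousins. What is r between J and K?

With two independent routes of shared ancestry, r is the sum of the two contributions.
J and K are related in two ways: first cousins through their mothers (r = 1/8) and second cousins through their fathers (r = 1/32).
r = 1/8 + 1/32 = 0.15625.

0.15625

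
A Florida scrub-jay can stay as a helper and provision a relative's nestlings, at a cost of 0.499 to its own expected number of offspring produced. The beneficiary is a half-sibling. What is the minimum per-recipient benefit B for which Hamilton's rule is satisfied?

1.996

r to a half-sibling = 0.25 (half-sibs share one parent — one path of length 2: r = (1/2)^2 = 1/4).
Hamilton's rule with n recipients of equal r: n·r·B > C, so B > C/(n·r) = 0.499/(1·0.25) = 1.996.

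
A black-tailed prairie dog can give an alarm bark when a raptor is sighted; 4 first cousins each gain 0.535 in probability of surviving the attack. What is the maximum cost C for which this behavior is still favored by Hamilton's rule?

r to a first cousin = 0.125 (first cousins share one grandparent pair — two paths of length 4: r = 2·(1/2)^4 = 1/8).
Hamilton's rule: n·r·B > C, so the trait is favored while C < n·r·B = 4·0.125·0.535 = 0.2675.

0.2675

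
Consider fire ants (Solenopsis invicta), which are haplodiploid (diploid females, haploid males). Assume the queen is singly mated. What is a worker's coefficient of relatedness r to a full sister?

0.75

Haplodiploid full sisters inherit their father's entire haploid genome identically (contributing 1/2) and on average half of their mother's contribution (1/2 · 1/2 = 1/4); r = 1/2 + 1/4 = 3/4.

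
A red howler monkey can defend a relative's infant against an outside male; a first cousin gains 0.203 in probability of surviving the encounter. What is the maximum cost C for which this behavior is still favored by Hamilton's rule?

r to a first cousin = 0.125 (first cousins share one grandparent pair — two paths of length 4: r = 2·(1/2)^4 = 1/8).
Hamilton's rule: n·r·B > C, so the trait is favored while C < n·r·B = 1·0.125·0.203 = 0.025375.

0.025375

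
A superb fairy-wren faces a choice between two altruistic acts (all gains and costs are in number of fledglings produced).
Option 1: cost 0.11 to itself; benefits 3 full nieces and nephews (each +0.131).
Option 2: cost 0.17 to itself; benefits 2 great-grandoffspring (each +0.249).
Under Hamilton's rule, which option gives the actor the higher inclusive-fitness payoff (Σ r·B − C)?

Option 1: r to a full niece or nephew = 0.25.
Option 1: Σ r·B − C = (3·0.25·0.131) − 0.11 = -0.01175.
Option 2: r to a great-grandoffspring = 0.125.
Option 2: Σ r·B − C = (2·0.125·0.249) − 0.17 = -0.10775.
Option 1 has the higher net inclusive-fitness payoff.

Option 1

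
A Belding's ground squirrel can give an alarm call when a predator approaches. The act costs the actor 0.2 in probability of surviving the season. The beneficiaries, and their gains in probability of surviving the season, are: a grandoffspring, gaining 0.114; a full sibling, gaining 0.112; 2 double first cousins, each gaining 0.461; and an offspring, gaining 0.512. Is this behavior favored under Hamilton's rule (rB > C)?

Hamilton's rule: the trait is favored when the sum of r·B over every recipient exceeds the actor's cost C.
r to a grandoffspring = 0.25 (two parent–offspring links: r = (1/2)^2 = 1/4).
r to a full sibling = 1/2 (full sibs share both parents — two paths of length 2: r = 2·(1/2)^2 = 1/2).
r to a double first cousin = 1/4 (double first cousins share both grandparent pairs — four paths of length 4: r = 4·(1/2)^4 = 1/4).
r to an offspring = 0.5 (one parent–offspring link: r = (1/2)^1 = 1/2).
Summing one r·B term per recipient: 1·0.25·0.114 + 1·0.5·0.112 + 2·0.25·0.461 + 1·0.5·0.512 = 0.571.
0.571 > 0.2: the indirect benefit exceeds the cost.

Yes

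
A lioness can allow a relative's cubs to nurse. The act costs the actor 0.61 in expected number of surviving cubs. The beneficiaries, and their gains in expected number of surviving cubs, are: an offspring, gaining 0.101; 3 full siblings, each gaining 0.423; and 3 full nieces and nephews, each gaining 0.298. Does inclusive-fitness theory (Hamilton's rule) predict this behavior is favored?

Yes

Hamilton's rule: the trait is favored when the sum of r·B over every recipient exceeds the actor's cost C.
r to an offspring = 0.5 (one parent–offspring link: r = (1/2)^1 = 1/2).
r to a full sibling = 0.5 (full sibs share both parents — two paths of length 2: r = 2·(1/2)^2 = 1/2).
r to a full niece or nephew = 0.25 (full aunt/uncle↔niece/nephew: two paths of length 3 through the shared grandparent pair: r = 2·(1/2)^3 = 1/4).
Summing one r·B term per recipient: 1·0.5·0.101 + 3·0.5·0.423 + 3·0.25·0.298 = 0.9085.
0.9085 > 0.61: the indirect benefit exceeds the cost.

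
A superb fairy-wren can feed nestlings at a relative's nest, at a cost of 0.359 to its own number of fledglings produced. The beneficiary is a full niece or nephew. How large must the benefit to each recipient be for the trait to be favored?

r to a full niece or nephew = 1/4 (full aunt/uncle↔niece/nephew: two paths of length 3 through the shared grandparent pair: r = 2·(1/2)^3 = 1/4).
Hamilton's rule with n recipients of equal r: n·r·B > C, so B > C/(n·r) = 0.359/(1·0.25) = 1.436.

1.436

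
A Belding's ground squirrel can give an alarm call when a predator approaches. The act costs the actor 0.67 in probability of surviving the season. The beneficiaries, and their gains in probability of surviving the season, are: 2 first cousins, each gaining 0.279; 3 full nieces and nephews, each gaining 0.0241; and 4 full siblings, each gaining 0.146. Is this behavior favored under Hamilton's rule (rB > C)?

No

Hamilton's rule: the trait is favored when the sum of r·B over every recipient exceeds the actor's cost C.
r to a first cousin = 0.125 (first cousins share one grandparent pair — two paths of length 4: r = 2·(1/2)^4 = 1/8).
r to a full niece or nephew = 0.25 (full aunt/uncle↔niece/nephew: two paths of length 3 through the shared grandparent pair: r = 2·(1/2)^3 = 1/4).
r to a full sibling = 1/2 (full sibs share both parents — two paths of length 2: r = 2·(1/2)^2 = 1/2).
Summing one r·B term per recipient: 2·0.125·0.279 + 3·0.25·0.0241 + 4·0.5·0.146 = 0.379825.
0.379825 < 0.67: the indirect benefit is less than the cost.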